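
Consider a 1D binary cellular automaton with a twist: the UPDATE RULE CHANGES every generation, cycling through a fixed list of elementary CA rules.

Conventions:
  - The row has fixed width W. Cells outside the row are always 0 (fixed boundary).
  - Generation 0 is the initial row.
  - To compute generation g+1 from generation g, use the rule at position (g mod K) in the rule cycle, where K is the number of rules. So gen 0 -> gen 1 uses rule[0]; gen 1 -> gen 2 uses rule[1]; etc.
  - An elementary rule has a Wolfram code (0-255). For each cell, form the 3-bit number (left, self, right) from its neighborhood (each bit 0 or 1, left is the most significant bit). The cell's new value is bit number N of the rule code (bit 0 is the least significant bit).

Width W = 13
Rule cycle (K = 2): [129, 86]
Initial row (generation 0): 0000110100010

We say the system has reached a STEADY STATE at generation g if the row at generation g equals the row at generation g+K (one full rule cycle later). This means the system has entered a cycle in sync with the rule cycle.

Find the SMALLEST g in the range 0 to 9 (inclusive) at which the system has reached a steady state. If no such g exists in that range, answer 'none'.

Answer: none

Derivation:
Gen 0: 0000110100010
Gen 1 (rule 129): 1110000001000
Gen 2 (rule 86): 0011000011100
Gen 3 (rule 129): 1000011001001
Gen 4 (rule 86): 1100101111111
Gen 5 (rule 129): 0000000111110
Gen 6 (rule 86): 0000001000011
Gen 7 (rule 129): 1111100011000
Gen 8 (rule 86): 0000110101100
Gen 9 (rule 129): 1110000000001
Gen 10 (rule 86): 0011000000011
Gen 11 (rule 129): 1000011111000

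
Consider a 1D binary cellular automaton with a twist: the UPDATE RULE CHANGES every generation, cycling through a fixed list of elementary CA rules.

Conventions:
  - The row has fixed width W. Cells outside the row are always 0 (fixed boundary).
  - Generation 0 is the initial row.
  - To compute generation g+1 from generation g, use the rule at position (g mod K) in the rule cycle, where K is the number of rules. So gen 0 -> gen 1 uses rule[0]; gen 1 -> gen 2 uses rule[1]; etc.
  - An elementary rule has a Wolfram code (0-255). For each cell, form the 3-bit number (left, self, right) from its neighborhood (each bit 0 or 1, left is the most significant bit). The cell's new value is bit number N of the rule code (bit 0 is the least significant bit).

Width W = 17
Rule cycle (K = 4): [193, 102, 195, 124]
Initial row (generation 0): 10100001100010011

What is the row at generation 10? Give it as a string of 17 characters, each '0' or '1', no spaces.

Answer: 10000100101100001

Derivation:
Gen 0: 10100001100010011
Gen 1 (rule 193): 00001100101000001
Gen 2 (rule 102): 00010101111000011
Gen 3 (rule 195): 11100000111011101
Gen 4 (rule 124): 10110000101110111
Gen 5 (rule 193): 00010110000110011
Gen 6 (rule 102): 00111010001010101
Gen 7 (rule 195): 11011000110000000
Gen 8 (rule 124): 11111100111000000
Gen 9 (rule 193): 01111100011011111
Gen 10 (rule 102): 10000100101100001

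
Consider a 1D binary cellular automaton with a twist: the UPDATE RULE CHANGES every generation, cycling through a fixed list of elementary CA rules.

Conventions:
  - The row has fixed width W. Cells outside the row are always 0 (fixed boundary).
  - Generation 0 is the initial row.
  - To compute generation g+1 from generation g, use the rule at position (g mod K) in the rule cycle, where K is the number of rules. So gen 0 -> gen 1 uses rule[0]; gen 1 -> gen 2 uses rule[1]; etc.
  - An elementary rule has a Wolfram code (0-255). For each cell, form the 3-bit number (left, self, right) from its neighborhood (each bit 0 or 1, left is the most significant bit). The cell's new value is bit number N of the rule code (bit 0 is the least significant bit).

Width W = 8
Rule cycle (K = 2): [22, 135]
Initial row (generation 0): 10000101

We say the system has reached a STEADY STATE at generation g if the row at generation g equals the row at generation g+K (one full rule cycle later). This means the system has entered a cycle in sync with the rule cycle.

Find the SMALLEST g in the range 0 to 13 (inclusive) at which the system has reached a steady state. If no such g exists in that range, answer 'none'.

Answer: 12

Derivation:
Gen 0: 10000101
Gen 1 (rule 22): 11001101
Gen 2 (rule 135): 00010001
Gen 3 (rule 22): 00111011
Gen 4 (rule 135): 11010000
Gen 5 (rule 22): 00011000
Gen 6 (rule 135): 11100011
Gen 7 (rule 22): 00010100
Gen 8 (rule 135): 11110101
Gen 9 (rule 22): 00000101
Gen 10 (rule 135): 11111101
Gen 11 (rule 22): 00000001
Gen 12 (rule 135): 11111111
Gen 13 (rule 22): 00000000
Gen 14 (rule 135): 11111111
Gen 15 (rule 22): 00000000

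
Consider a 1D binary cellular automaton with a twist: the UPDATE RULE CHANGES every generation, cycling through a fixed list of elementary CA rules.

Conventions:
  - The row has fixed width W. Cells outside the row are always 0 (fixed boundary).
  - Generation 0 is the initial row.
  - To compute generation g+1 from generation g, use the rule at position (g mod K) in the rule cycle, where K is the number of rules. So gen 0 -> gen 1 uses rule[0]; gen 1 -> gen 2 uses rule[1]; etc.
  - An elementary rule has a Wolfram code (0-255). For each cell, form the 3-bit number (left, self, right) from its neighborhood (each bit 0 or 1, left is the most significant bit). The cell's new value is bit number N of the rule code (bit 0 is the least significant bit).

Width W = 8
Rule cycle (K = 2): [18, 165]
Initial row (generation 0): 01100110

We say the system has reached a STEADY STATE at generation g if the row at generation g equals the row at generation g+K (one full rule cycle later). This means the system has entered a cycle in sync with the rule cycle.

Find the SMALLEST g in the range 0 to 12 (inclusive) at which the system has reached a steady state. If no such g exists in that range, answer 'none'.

Gen 0: 01100110
Gen 1 (rule 18): 10011001
Gen 2 (rule 165): 10000001
Gen 3 (rule 18): 01000010
Gen 4 (rule 165): 01011010
Gen 5 (rule 18): 10000001
Gen 6 (rule 165): 10111101
Gen 7 (rule 18): 00000000
Gen 8 (rule 165): 11111111
Gen 9 (rule 18): 00000000
Gen 10 (rule 165): 11111111
Gen 11 (rule 18): 00000000
Gen 12 (rule 165): 11111111
Gen 13 (rule 18): 00000000
Gen 14 (rule 165): 11111111

Answer: 7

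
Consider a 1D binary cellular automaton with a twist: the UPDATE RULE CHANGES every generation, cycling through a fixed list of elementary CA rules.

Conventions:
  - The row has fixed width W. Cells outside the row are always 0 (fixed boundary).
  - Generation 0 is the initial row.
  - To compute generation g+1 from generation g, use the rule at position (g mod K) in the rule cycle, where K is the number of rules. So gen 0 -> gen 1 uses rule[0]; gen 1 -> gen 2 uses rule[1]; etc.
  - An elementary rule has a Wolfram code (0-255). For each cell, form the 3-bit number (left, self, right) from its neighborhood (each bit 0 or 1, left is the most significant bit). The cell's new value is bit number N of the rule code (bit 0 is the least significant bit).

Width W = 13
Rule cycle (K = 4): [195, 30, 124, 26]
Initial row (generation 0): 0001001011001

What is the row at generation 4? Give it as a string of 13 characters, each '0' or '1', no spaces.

Gen 0: 0001001011001
Gen 1 (rule 195): 1110010001010
Gen 2 (rule 30): 1001111011011
Gen 3 (rule 124): 1101001111111
Gen 4 (rule 26): 1000111000000

Answer: 1000111000000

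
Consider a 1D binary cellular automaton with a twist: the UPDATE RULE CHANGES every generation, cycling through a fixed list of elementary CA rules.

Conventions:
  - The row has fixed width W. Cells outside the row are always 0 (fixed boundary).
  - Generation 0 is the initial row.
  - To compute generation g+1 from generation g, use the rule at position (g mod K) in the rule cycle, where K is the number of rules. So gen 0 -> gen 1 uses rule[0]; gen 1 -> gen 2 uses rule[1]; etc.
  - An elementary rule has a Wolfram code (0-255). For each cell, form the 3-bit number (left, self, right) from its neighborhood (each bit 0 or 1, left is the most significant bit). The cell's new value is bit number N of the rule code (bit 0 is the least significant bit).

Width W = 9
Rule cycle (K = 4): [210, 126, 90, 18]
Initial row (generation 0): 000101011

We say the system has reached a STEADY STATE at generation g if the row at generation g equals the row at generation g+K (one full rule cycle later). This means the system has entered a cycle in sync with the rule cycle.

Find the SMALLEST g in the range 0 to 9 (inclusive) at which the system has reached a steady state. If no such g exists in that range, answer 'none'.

Gen 0: 000101011
Gen 1 (rule 210): 001000001
Gen 2 (rule 126): 011100011
Gen 3 (rule 90): 110110111
Gen 4 (rule 18): 000000000
Gen 5 (rule 210): 000000000
Gen 6 (rule 126): 000000000
Gen 7 (rule 90): 000000000
Gen 8 (rule 18): 000000000
Gen 9 (rule 210): 000000000
Gen 10 (rule 126): 000000000
Gen 11 (rule 90): 000000000
Gen 12 (rule 18): 000000000
Gen 13 (rule 210): 000000000

Answer: 4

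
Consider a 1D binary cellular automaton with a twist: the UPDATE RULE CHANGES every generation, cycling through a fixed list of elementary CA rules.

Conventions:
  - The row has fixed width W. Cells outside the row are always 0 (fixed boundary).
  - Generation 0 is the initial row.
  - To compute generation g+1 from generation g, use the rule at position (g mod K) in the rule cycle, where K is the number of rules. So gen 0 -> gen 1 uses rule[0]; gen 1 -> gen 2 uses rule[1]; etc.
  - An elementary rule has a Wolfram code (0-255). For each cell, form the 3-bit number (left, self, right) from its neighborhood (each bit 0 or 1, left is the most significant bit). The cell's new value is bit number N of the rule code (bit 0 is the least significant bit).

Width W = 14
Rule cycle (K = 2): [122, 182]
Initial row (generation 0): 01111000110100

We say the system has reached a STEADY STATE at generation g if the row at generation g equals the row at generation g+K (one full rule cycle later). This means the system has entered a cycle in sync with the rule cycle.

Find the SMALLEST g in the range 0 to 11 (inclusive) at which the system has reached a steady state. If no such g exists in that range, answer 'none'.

Gen 0: 01111000110100
Gen 1 (rule 122): 11001101111010
Gen 2 (rule 182): 00110010110111
Gen 3 (rule 122): 01111101111101
Gen 4 (rule 182): 10111010111011
Gen 5 (rule 122): 01101101101111
Gen 6 (rule 182): 10010010010110
Gen 7 (rule 122): 01101101101111
Gen 8 (rule 182): 10010010010110
Gen 9 (rule 122): 01101101101111
Gen 10 (rule 182): 10010010010110
Gen 11 (rule 122): 01101101101111
Gen 12 (rule 182): 10010010010110
Gen 13 (rule 122): 01101101101111

Answer: 5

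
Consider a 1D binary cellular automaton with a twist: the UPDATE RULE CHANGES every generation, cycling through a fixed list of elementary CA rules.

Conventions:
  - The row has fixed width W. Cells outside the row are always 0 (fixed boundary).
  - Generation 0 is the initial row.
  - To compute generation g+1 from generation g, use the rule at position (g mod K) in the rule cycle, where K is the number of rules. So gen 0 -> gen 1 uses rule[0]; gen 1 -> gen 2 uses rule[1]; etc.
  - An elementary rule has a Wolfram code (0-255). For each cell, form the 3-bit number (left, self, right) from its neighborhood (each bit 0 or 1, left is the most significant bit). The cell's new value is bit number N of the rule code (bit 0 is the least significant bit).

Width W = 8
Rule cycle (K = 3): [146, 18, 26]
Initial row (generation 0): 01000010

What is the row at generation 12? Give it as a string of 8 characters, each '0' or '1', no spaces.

Gen 0: 01000010
Gen 1 (rule 146): 10100101
Gen 2 (rule 18): 00011000
Gen 3 (rule 26): 00110100
Gen 4 (rule 146): 01000010
Gen 5 (rule 18): 10100101
Gen 6 (rule 26): 00011000
Gen 7 (rule 146): 00100100
Gen 8 (rule 18): 01011010
Gen 9 (rule 26): 10010001
Gen 10 (rule 146): 01101010
Gen 11 (rule 18): 10000001
Gen 12 (rule 26): 01000010

Answer: 01000010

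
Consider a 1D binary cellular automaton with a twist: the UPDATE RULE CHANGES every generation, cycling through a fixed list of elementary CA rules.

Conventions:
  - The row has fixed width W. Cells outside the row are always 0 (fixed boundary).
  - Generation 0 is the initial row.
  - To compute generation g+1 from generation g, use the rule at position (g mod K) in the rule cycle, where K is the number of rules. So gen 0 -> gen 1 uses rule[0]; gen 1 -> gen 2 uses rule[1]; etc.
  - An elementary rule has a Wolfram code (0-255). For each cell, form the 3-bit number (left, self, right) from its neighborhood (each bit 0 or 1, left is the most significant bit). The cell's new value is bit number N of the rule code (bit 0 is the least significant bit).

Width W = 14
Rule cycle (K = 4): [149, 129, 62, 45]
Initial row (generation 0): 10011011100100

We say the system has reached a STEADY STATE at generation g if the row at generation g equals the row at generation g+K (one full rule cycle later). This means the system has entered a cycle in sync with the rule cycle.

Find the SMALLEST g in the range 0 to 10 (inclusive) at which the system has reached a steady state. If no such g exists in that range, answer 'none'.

Gen 0: 10011011100100
Gen 1 (rule 149): 11000001010111
Gen 2 (rule 129): 00011100000010
Gen 3 (rule 62): 00110010000111
Gen 4 (rule 45): 10100010110100
Gen 5 (rule 149): 10111010000111
Gen 6 (rule 129): 00010000110010
Gen 7 (rule 62): 00111001101111
Gen 8 (rule 45): 10100001011000
Gen 9 (rule 149): 10111101000111
Gen 10 (rule 129): 00011000010010
Gen 11 (rule 62): 00110100111111
Gen 12 (rule 45): 10101100100000
Gen 13 (rule 149): 10100010111111
Gen 14 (rule 129): 00001000011110

Answer: none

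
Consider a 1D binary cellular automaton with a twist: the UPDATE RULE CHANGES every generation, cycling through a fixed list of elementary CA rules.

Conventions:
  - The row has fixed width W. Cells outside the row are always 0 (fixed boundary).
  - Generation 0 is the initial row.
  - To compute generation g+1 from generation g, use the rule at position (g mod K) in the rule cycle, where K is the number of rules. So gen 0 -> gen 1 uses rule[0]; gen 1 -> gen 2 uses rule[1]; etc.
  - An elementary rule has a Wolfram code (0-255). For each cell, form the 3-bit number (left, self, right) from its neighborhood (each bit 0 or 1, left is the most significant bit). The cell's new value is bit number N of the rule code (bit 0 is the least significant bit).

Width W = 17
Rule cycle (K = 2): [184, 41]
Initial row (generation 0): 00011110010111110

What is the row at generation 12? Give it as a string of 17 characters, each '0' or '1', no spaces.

Gen 0: 00011110010111110
Gen 1 (rule 184): 00011101001111101
Gen 2 (rule 41): 11010010001000010
Gen 3 (rule 184): 10101001000100001
Gen 4 (rule 41): 01010000010001100
Gen 5 (rule 184): 00101000001001010
Gen 6 (rule 41): 10010011100000100
Gen 7 (rule 184): 01001011010000010
Gen 8 (rule 41): 00000110100111000
Gen 9 (rule 184): 00000101010110100
Gen 10 (rule 41): 11110010101101001
Gen 11 (rule 184): 11101001011010100
Gen 12 (rule 41): 10010000110101001

Answer: 10010000110101001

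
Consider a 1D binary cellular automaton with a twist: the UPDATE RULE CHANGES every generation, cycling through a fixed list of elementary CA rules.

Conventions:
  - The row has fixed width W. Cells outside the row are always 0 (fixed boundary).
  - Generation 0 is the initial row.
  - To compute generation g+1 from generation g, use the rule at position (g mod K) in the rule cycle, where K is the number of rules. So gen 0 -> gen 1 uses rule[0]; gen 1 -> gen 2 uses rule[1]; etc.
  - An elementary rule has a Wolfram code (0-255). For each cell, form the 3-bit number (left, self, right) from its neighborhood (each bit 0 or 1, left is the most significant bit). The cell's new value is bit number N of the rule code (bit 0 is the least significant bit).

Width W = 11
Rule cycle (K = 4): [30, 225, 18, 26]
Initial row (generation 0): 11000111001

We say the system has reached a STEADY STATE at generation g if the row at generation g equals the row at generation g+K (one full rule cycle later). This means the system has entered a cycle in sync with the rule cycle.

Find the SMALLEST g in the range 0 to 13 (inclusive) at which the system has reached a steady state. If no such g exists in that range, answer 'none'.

Gen 0: 11000111001
Gen 1 (rule 30): 10101100111
Gen 2 (rule 225): 01010100011
Gen 3 (rule 18): 10000010100
Gen 4 (rule 26): 01000100010
Gen 5 (rule 30): 11101110111
Gen 6 (rule 225): 01110111011
Gen 7 (rule 18): 10000000000
Gen 8 (rule 26): 01000000000
Gen 9 (rule 30): 11100000000
Gen 10 (rule 225): 01101111111
Gen 11 (rule 18): 10000000000
Gen 12 (rule 26): 01000000000
Gen 13 (rule 30): 11100000000
Gen 14 (rule 225): 01101111111
Gen 15 (rule 18): 10000000000
Gen 16 (rule 26): 01000000000
Gen 17 (rule 30): 11100000000

Answer: 7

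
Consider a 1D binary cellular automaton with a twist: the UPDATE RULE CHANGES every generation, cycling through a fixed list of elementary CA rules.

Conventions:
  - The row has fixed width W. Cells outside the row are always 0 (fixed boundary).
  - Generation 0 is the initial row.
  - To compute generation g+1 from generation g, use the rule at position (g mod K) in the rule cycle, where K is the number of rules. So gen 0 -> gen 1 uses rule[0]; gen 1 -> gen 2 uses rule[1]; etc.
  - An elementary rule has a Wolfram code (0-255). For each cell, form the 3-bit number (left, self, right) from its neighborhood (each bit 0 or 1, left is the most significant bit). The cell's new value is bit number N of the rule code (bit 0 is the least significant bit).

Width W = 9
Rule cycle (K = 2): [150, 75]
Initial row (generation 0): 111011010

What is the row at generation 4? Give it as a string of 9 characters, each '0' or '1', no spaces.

Gen 0: 111011010
Gen 1 (rule 150): 010000011
Gen 2 (rule 75): 100111111
Gen 3 (rule 150): 111011110
Gen 4 (rule 75): 101010010

Answer: 101010010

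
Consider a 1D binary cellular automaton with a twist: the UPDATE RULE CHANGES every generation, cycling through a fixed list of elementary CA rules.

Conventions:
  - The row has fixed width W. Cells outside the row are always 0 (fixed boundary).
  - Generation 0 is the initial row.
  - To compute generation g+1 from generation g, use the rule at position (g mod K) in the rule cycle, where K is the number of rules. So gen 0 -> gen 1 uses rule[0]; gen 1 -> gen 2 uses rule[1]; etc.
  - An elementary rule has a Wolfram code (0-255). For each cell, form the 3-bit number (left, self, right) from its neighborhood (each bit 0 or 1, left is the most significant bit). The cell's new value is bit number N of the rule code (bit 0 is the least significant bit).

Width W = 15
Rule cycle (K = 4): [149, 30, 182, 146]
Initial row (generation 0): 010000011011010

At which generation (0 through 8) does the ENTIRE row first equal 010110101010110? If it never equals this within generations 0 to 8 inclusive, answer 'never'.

Gen 0: 010000011011010
Gen 1 (rule 149): 011111000000011
Gen 2 (rule 30): 110000100000110
Gen 3 (rule 182): 001001110001001
Gen 4 (rule 146): 010110101010110
Gen 5 (rule 149): 010000101010001
Gen 6 (rule 30): 111001101011011
Gen 7 (rule 182): 010110011100100
Gen 8 (rule 146): 100001101011010

Answer: 4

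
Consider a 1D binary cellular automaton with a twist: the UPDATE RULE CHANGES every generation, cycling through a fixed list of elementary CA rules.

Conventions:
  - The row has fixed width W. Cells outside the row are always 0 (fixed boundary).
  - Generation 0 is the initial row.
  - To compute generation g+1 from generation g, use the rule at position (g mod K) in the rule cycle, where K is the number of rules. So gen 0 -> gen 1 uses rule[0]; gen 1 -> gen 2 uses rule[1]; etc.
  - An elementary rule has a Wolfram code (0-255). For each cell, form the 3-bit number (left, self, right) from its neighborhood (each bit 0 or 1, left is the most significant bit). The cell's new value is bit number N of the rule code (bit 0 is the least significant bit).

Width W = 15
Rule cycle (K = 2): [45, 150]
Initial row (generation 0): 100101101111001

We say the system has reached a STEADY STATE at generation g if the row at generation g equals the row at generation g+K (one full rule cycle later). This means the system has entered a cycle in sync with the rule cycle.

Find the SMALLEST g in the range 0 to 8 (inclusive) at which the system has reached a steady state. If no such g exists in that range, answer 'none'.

Gen 0: 100101101111001
Gen 1 (rule 45): 100111011000001
Gen 2 (rule 150): 111010000100011
Gen 3 (rule 45): 100110110101010
Gen 4 (rule 150): 111000000101011
Gen 5 (rule 45): 100011110111110
Gen 6 (rule 150): 110101100011101
Gen 7 (rule 45): 101111001010011
Gen 8 (rule 150): 100110111011100
Gen 9 (rule 45): 100101100110001
Gen 10 (rule 150): 111100011001011

Answer: none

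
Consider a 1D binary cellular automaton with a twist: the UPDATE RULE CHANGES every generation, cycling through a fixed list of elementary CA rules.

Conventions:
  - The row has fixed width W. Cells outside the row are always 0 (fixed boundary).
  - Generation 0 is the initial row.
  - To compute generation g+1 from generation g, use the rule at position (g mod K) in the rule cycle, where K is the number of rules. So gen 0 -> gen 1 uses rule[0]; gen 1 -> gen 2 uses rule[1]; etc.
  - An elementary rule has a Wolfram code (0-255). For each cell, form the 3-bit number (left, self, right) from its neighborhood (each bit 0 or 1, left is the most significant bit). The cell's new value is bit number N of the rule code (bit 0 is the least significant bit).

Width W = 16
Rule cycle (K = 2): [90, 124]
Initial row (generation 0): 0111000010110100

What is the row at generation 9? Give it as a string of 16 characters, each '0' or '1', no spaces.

Gen 0: 0111000010110100
Gen 1 (rule 90): 1101100100110010
Gen 2 (rule 124): 1111110110111011
Gen 3 (rule 90): 1000010110101011
Gen 4 (rule 124): 1100011111111111
Gen 5 (rule 90): 1110110000000001
Gen 6 (rule 124): 1011111000000001
Gen 7 (rule 90): 0010001100000010
Gen 8 (rule 124): 0011001110000011
Gen 9 (rule 90): 0111111011000111

Answer: 0111111011000111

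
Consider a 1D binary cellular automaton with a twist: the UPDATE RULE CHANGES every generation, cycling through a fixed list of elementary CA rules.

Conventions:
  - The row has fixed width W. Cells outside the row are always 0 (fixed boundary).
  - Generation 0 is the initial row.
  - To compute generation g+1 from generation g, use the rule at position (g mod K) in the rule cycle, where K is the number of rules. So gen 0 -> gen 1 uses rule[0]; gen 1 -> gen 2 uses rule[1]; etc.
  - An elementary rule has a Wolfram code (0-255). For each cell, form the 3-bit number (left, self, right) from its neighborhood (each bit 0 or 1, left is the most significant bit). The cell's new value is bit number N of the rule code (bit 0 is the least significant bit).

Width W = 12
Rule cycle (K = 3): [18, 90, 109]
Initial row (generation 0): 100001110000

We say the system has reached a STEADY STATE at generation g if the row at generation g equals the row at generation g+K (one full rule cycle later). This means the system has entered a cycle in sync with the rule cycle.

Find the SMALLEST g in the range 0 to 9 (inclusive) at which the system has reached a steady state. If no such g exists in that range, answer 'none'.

Answer: 4

Derivation:
Gen 0: 100001110000
Gen 1 (rule 18): 010010001000
Gen 2 (rule 90): 101101010100
Gen 3 (rule 109): 111111111101
Gen 4 (rule 18): 000000000000
Gen 5 (rule 90): 000000000000
Gen 6 (rule 109): 111111111111
Gen 7 (rule 18): 000000000000
Gen 8 (rule 90): 000000000000
Gen 9 (rule 109): 111111111111
Gen 10 (rule 18): 000000000000
Gen 11 (rule 90): 000000000000
Gen 12 (rule 109): 111111111111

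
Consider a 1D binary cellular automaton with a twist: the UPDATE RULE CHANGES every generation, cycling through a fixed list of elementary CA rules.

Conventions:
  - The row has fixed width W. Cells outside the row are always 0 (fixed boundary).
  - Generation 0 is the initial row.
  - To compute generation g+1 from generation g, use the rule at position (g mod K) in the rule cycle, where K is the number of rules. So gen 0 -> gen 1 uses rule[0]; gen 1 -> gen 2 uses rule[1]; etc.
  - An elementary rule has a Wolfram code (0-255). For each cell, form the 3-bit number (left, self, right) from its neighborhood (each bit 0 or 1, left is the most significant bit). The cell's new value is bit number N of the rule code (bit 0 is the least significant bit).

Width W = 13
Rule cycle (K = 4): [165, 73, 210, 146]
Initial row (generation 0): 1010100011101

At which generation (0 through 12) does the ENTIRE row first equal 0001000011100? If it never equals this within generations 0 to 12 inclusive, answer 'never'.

Gen 0: 1010100011101
Gen 1 (rule 165): 1111101001011
Gen 2 (rule 73): 1000100000011
Gen 3 (rule 210): 0101010000101
Gen 4 (rule 146): 1000001001000
Gen 5 (rule 165): 1011101001011
Gen 6 (rule 73): 0010100000011
Gen 7 (rule 210): 0100010000101
Gen 8 (rule 146): 1010101001000
Gen 9 (rule 165): 1111111001011
Gen 10 (rule 73): 1000001000011
Gen 11 (rule 210): 0100010100101
Gen 12 (rule 146): 1010100011000

Answer: never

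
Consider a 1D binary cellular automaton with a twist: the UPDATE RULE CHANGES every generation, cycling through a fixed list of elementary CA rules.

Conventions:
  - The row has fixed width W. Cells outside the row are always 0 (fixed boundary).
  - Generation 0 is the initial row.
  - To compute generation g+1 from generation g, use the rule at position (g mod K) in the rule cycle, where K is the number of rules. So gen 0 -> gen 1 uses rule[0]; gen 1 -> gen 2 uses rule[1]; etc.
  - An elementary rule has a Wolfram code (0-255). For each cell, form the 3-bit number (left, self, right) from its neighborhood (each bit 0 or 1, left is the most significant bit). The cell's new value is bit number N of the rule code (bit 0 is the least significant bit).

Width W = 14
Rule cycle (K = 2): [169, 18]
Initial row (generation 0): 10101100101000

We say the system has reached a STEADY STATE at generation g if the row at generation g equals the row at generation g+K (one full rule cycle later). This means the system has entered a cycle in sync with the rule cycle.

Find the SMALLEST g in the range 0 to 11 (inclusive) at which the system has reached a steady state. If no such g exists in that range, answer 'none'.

Answer: none

Derivation:
Gen 0: 10101100101000
Gen 1 (rule 169): 01011000010011
Gen 2 (rule 18): 10000100101100
Gen 3 (rule 169): 00110000011001
Gen 4 (rule 18): 01001000100110
Gen 5 (rule 169): 00000010000100
Gen 6 (rule 18): 00000101001010
Gen 7 (rule 169): 11110010000100
Gen 8 (rule 18): 00001101001010
Gen 9 (rule 169): 11101010000100
Gen 10 (rule 18): 00000001001010
Gen 11 (rule 169): 11111100000100
Gen 12 (rule 18): 00000010001010
Gen 13 (rule 169): 11111000100100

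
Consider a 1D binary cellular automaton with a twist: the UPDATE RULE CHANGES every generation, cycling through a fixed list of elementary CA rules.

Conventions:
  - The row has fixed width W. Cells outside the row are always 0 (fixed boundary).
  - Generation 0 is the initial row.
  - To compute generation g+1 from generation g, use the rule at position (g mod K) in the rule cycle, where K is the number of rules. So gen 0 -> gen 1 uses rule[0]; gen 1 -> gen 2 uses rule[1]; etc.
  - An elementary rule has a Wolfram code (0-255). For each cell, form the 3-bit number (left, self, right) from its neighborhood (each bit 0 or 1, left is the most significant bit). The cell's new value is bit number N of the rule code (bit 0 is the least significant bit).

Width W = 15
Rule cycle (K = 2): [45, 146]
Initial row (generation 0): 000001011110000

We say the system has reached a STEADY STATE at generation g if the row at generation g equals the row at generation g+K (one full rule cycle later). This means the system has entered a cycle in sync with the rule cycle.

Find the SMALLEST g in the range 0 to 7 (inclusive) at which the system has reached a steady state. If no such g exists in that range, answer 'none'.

Answer: none

Derivation:
Gen 0: 000001011110000
Gen 1 (rule 45): 111101110000111
Gen 2 (rule 146): 011000101001010
Gen 3 (rule 45): 010010111001110
Gen 4 (rule 146): 101100010110101
Gen 5 (rule 45): 111001011101111
Gen 6 (rule 146): 010110001000110
Gen 7 (rule 45): 011100101010100
Gen 8 (rule 146): 101011000000010
Gen 9 (rule 45): 111110011111010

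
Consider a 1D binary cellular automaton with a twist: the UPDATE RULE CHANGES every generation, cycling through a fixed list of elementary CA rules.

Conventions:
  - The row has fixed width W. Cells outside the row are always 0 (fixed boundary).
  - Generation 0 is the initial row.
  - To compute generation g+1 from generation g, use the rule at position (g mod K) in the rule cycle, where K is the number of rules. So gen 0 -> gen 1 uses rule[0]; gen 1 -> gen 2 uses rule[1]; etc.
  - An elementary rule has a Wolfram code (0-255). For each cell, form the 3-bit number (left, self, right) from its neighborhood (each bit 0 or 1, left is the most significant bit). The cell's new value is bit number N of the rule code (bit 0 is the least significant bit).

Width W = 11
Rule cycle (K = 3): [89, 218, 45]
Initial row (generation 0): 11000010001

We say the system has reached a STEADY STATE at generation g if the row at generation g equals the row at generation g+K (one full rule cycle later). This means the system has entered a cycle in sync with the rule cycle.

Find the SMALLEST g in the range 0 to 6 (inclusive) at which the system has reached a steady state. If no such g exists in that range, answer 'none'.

Gen 0: 11000010001
Gen 1 (rule 89): 11111001100
Gen 2 (rule 218): 11111111110
Gen 3 (rule 45): 10000000000
Gen 4 (rule 89): 01111111111
Gen 5 (rule 218): 11111111111
Gen 6 (rule 45): 10000000000
Gen 7 (rule 89): 01111111111
Gen 8 (rule 218): 11111111111
Gen 9 (rule 45): 10000000000

Answer: 3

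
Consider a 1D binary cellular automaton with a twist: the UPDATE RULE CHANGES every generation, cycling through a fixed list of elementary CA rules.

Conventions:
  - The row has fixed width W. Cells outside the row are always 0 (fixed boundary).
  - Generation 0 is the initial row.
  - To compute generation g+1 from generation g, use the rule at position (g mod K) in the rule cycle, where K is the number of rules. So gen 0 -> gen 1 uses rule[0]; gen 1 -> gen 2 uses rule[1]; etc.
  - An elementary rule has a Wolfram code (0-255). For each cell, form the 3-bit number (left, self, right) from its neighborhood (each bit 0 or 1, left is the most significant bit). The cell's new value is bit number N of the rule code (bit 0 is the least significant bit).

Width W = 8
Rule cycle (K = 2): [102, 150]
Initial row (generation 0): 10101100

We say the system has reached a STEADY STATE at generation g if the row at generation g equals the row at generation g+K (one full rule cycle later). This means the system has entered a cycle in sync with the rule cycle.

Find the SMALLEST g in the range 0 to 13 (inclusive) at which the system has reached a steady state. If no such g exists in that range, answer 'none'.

Gen 0: 10101100
Gen 1 (rule 102): 11110100
Gen 2 (rule 150): 01100110
Gen 3 (rule 102): 10101010
Gen 4 (rule 150): 10101011
Gen 5 (rule 102): 11111101
Gen 6 (rule 150): 01111001
Gen 7 (rule 102): 10001011
Gen 8 (rule 150): 11011000
Gen 9 (rule 102): 01101000
Gen 10 (rule 150): 10001100
Gen 11 (rule 102): 10010100
Gen 12 (rule 150): 11110110
Gen 13 (rule 102): 00011010
Gen 14 (rule 150): 00100011
Gen 15 (rule 102): 01100101

Answer: none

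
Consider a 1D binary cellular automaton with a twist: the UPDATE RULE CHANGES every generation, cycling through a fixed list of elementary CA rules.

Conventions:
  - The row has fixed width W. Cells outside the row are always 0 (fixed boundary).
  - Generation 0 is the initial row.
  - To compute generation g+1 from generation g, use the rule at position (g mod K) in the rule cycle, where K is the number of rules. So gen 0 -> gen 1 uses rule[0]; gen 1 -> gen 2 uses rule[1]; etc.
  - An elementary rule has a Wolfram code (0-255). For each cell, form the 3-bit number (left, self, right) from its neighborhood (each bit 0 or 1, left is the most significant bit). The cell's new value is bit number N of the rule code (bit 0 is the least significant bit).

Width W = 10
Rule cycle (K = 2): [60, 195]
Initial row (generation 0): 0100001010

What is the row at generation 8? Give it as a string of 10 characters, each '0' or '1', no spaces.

Answer: 0100000100

Derivation:
Gen 0: 0100001010
Gen 1 (rule 60): 0110001111
Gen 2 (rule 195): 1010110111
Gen 3 (rule 60): 1111101100
Gen 4 (rule 195): 0111100101
Gen 5 (rule 60): 0100010111
Gen 6 (rule 195): 1001100011
Gen 7 (rule 60): 1101010010
Gen 8 (rule 195): 0100000100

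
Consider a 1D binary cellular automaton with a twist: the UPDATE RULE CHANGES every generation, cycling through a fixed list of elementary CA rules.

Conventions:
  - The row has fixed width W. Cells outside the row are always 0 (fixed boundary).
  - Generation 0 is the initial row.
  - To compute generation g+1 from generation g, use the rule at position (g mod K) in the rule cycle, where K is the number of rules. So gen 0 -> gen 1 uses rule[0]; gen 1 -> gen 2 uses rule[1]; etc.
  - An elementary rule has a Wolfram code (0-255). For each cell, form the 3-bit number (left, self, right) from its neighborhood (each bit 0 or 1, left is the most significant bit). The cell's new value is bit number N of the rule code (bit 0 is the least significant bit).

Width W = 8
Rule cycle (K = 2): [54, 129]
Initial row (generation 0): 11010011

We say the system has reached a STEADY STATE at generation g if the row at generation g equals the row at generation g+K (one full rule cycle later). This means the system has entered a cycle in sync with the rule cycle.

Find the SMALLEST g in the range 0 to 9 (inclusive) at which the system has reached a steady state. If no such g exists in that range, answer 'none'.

Answer: 3

Derivation:
Gen 0: 11010011
Gen 1 (rule 54): 00111100
Gen 2 (rule 129): 10011001
Gen 3 (rule 54): 11100111
Gen 4 (rule 129): 01000010
Gen 5 (rule 54): 11100111
Gen 6 (rule 129): 01000010
Gen 7 (rule 54): 11100111
Gen 8 (rule 129): 01000010
Gen 9 (rule 54): 11100111
Gen 10 (rule 129): 01000010
Gen 11 (rule 54): 11100111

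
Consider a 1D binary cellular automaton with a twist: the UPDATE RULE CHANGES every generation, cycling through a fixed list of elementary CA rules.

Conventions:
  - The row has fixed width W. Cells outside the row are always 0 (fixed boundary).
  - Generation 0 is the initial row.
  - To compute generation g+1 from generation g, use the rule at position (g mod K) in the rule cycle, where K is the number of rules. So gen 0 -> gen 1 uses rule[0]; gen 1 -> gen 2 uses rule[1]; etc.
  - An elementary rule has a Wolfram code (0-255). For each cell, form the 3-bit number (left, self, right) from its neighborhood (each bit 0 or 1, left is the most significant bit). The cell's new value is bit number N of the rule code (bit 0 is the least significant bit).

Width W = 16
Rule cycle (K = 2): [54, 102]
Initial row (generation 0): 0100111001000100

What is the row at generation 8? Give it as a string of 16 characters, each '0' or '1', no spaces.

Answer: 1000101000010101

Derivation:
Gen 0: 0100111001000100
Gen 1 (rule 54): 1111000111101110
Gen 2 (rule 102): 0001001000110010
Gen 3 (rule 54): 0011111101001111
Gen 4 (rule 102): 0100000111010001
Gen 5 (rule 54): 1110001000111011
Gen 6 (rule 102): 0010011001001101
Gen 7 (rule 54): 0111100111110011
Gen 8 (rule 102): 1000101000010101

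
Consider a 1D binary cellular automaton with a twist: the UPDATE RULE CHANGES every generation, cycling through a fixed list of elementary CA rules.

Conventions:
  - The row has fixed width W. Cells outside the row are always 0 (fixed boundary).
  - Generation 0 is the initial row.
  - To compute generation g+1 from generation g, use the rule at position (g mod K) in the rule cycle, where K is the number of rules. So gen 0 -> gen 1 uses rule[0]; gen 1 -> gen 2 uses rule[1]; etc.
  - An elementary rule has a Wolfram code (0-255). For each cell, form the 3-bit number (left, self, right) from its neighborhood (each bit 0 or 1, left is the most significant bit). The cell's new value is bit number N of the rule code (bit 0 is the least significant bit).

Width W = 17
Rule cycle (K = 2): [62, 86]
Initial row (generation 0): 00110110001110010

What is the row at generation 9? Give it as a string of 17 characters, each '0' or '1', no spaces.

Answer: 00000111011100011

Derivation:
Gen 0: 00110110001110010
Gen 1 (rule 62): 01101101011001111
Gen 2 (rule 86): 10100101001110001
Gen 3 (rule 62): 11111111111001011
Gen 4 (rule 86): 00000000001111001
Gen 5 (rule 62): 00000000011000111
Gen 6 (rule 86): 00000000101101001
Gen 7 (rule 62): 00000001111011111
Gen 8 (rule 86): 00000010001000001
Gen 9 (rule 62): 00000111011100011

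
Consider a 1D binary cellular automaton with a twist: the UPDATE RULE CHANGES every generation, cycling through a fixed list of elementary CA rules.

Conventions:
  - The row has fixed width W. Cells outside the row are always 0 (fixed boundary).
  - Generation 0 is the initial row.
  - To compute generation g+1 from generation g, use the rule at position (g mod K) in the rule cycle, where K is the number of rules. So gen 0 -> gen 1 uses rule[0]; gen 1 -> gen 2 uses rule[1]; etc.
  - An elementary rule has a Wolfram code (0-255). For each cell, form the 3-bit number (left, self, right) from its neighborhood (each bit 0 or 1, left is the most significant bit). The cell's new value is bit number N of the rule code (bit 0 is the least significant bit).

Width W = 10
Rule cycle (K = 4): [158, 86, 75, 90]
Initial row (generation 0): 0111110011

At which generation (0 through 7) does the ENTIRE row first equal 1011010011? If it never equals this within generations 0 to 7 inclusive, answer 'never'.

Answer: never

Derivation:
Gen 0: 0111110011
Gen 1 (rule 158): 1111101110
Gen 2 (rule 86): 0000100011
Gen 3 (rule 75): 1111001111
Gen 4 (rule 90): 1001111001
Gen 5 (rule 158): 1111110111
Gen 6 (rule 86): 0000010001
Gen 7 (rule 75): 1111100110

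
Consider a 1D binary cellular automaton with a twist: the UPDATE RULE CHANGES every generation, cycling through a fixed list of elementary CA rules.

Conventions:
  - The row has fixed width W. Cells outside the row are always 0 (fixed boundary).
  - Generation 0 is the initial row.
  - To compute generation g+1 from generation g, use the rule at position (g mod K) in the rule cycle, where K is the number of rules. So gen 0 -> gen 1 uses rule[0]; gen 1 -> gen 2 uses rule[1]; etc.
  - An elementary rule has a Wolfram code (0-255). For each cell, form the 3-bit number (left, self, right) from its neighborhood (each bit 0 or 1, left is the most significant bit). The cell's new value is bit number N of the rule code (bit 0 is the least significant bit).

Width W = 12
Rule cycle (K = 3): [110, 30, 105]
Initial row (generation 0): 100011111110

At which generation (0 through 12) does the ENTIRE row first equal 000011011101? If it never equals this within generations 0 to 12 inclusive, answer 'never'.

Gen 0: 100011111110
Gen 1 (rule 110): 100110000010
Gen 2 (rule 30): 111101000111
Gen 3 (rule 105): 100110010101
Gen 4 (rule 110): 101110111111
Gen 5 (rule 30): 101000100000
Gen 6 (rule 105): 010010001111
Gen 7 (rule 110): 110110011001
Gen 8 (rule 30): 100101110111
Gen 9 (rule 105): 000011011101
Gen 10 (rule 110): 000111110111
Gen 11 (rule 30): 001100000100
Gen 12 (rule 105): 101101110001

Answer: 9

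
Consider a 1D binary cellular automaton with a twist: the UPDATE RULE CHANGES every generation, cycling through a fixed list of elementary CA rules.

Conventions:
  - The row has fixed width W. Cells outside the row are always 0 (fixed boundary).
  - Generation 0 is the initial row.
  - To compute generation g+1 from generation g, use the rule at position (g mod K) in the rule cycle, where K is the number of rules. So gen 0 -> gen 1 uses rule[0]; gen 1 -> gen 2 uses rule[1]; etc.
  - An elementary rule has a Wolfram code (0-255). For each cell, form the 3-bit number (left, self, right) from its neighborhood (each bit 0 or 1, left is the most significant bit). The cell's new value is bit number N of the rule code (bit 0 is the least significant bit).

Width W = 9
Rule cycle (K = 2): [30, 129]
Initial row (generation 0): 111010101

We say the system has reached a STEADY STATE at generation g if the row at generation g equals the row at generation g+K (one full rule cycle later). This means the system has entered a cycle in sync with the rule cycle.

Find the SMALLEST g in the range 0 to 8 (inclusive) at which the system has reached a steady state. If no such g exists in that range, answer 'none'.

Answer: none

Derivation:
Gen 0: 111010101
Gen 1 (rule 30): 100010101
Gen 2 (rule 129): 001000000
Gen 3 (rule 30): 011100000
Gen 4 (rule 129): 001001111
Gen 5 (rule 30): 011111000
Gen 6 (rule 129): 001110011
Gen 7 (rule 30): 011001110
Gen 8 (rule 129): 000000100
Gen 9 (rule 30): 000001110
Gen 10 (rule 129): 111100100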